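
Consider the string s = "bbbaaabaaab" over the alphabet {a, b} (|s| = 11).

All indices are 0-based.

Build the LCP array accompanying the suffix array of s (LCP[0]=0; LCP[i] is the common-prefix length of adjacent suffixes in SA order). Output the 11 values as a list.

[0, 4, 2, 3, 1, 2, 0, 1, 5, 1, 2]

rank | idx | suffix
   0 |   7 | aaab
   1 |   3 | aaabaaab
   2 |   8 | aab
   3 |   4 | aabaaab
   4 |   9 | ab
   5 |   5 | abaaab
   6 |  10 | b
   7 |   6 | baaab
   8 |   2 | baaabaaab
   9 |   1 | bbaaabaaab
  10 |   0 | bbbaaabaaab

SA = [7, 3, 8, 4, 9, 5, 10, 6, 2, 1, 0]
rank  pair      lcp
   1  s[7:],s[3:]  4  'aaab'
   2  s[3:],s[8:]  2  'aa'
   3  s[8:],s[4:]  3  'aab'
   4  s[4:],s[9:]  1  'a'
   5  s[9:],s[5:]  2  'ab'
   6  s[5:],s[10:]  0  ''
   7  s[10:],s[6:]  1  'b'
   8  s[6:],s[2:]  5  'baaab'
   9  s[2:],s[1:]  1  'b'
  10  s[1:],s[0:]  2  'bb'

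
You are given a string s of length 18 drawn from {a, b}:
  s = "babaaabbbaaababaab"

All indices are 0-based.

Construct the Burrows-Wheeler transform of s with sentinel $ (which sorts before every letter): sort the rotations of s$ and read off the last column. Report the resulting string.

rank  rotation             last
    0  $babaaabbbaaababaab  b
    1  aaababaab$babaaabbb  b
    2  aaabbbaaababaab$bab  b
    3  aab$babaaabbbaaabab  b
    4  aababaab$babaaabbba  a
    5  aabbbaaababaab$baba  a
    6  ab$babaaabbbaaababa  a
    7  abaaabbbaaababaab$b  b
    8  abaab$babaaabbbaaab  b
    9  ababaab$babaaabbbaa  a
   10  abbbaaababaab$babaa  a
   11  b$babaaabbbaaababaa  a
   12  baaababaab$babaaabb  b
   13  baaabbbaaababaab$ba  a
   14  baab$babaaabbbaaaba  a
   15  babaaabbbaaababaab$  $
   16  babaab$babaaabbbaaa  a
   17  bbaaababaab$babaaab  b
   18  bbbaaababaab$babaaa  a

bbbbaaabbaaabaa$aba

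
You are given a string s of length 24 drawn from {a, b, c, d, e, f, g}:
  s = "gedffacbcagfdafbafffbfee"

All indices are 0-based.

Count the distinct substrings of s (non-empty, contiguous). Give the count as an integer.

rank | idx | suffix
   0 |   5 | acbcagfdafbafffbfee
   1 |  13 | afbafffbfee
   2 |  16 | afffbfee
   3 |   9 | agfdafbafffbfee
   4 |  15 | bafffbfee
   5 |   7 | bcagfdafbafffbfee
   6 |  20 | bfee
   7 |   8 | cagfdafbafffbfee
   8 |   6 | cbcagfdafbafffbfee
   9 |  12 | dafbafffbfee
  10 |   2 | dffacbcagfdafbafffbfee
  11 |  23 | e
  12 |   1 | edffacbcagfdafbafffbfee
  13 |  22 | ee
  14 |   4 | facbcagfdafbafffbfee
  15 |  14 | fbafffbfee
  16 |  19 | fbfee
  17 |  11 | fdafbafffbfee
  18 |  21 | fee
  19 |   3 | ffacbcagfdafbafffbfee
  20 |  18 | ffbfee
  21 |  17 | fffbfee
  22 |   0 | gedffacbcagfdafbafffbfee
  23 |  10 | gfdafbafffbfee

SA = [5, 13, 16, 9, 15, 7, 20, 8, 6, 12, 2, 23, 1, 22, 4, 14, 19, 11, 21, 3, 18, 17, 0, 10]
[i] adj suffixes → lcp
  [1] 5/13 → 1 ('a')
  [2] 13/16 → 2 ('af')
  [3] 16/9 → 1 ('a')
  [4] 9/15 → 0 ('')
  [5] 15/7 → 1 ('b')
  [6] 7/20 → 1 ('b')
  [7] 20/8 → 0 ('')
  [8] 8/6 → 1 ('c')
  [9] 6/12 → 0 ('')
  [10] 12/2 → 1 ('d')
  [11] 2/23 → 0 ('')
  [12] 23/1 → 1 ('e')
  [13] 1/22 → 1 ('e')
  [14] 22/4 → 0 ('')
  [15] 4/14 → 1 ('f')
  [16] 14/19 → 2 ('fb')
  [17] 19/11 → 1 ('f')
  [18] 11/21 → 1 ('f')
  [19] 21/3 → 1 ('f')
  [20] 3/18 → 2 ('ff')
  [21] 18/17 → 2 ('ff')
  [22] 17/0 → 0 ('')
  [23] 0/10 → 1 ('g')

n(n+1)/2 = 24·25/2 = 300
Σ LCP = 0 + 1 + 2 + 1 + 0 + 1 + 1 + 0 + 1 + 0 + 1 + 0 + 1 + 1 + 0 + 1 + 2 + 1 + 1 + 1 + 2 + 2 + 0 + 1 = 21
distinct = 300 − 21 = 279

279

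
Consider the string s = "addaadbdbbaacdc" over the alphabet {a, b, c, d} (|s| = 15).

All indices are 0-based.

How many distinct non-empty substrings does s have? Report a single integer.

106

sorted suffixes:
  #0 SA[0]=10  'aacdc'
  #1 SA[1]=3  'aadbdbbaacdc'
  #2 SA[2]=11  'acdc'
  #3 SA[3]=4  'adbdbbaacdc'
  #4 SA[4]=0  'addaadbdbbaacdc'
  #5 SA[5]=9  'baacdc'
  #6 SA[6]=8  'bbaacdc'
  #7 SA[7]=6  'bdbbaacdc'
  #8 SA[8]=14  'c'
  #9 SA[9]=12  'cdc'
  #10 SA[10]=2  'daadbdbbaacdc'
  #11 SA[11]=7  'dbbaacdc'
  #12 SA[12]=5  'dbdbbaacdc'
  #13 SA[13]=13  'dc'
  #14 SA[14]=1  'ddaadbdbbaacdc'

SA = [10, 3, 11, 4, 0, 9, 8, 6, 14, 12, 2, 7, 5, 13, 1]
rank  pair      lcp
   1  s[10:],s[3:]  2  'aa'
   2  s[3:],s[11:]  1  'a'
   3  s[11:],s[4:]  1  'a'
   4  s[4:],s[0:]  2  'ad'
   5  s[0:],s[9:]  0  ''
   6  s[9:],s[8:]  1  'b'
   7  s[8:],s[6:]  1  'b'
   8  s[6:],s[14:]  0  ''
   9  s[14:],s[12:]  1  'c'
  10  s[12:],s[2:]  0  ''
  11  s[2:],s[7:]  1  'd'
  12  s[7:],s[5:]  2  'db'
  13  s[5:],s[13:]  1  'd'
  14  s[13:],s[1:]  1  'd'

n(n+1)/2 = 15·16/2 = 120
Σ LCP = 0 + 2 + 1 + 1 + 2 + 0 + 1 + 1 + 0 + 1 + 0 + 1 + 2 + 1 + 1 = 14
distinct = 120 − 14 = 106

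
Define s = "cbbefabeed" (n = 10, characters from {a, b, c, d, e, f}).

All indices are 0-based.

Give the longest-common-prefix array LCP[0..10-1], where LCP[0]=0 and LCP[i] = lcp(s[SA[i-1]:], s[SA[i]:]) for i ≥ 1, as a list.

rank | idx | suffix
   0 |   5 | abeed
   1 |   1 | bbefabeed
   2 |   6 | beed
   3 |   2 | befabeed
   4 |   0 | cbbefabeed
   5 |   9 | d
   6 |   8 | ed
   7 |   7 | eed
   8 |   3 | efabeed
   9 |   4 | fabeed

SA = [5, 1, 6, 2, 0, 9, 8, 7, 3, 4]
[i] adj suffixes → lcp
  [1] 5/1 → 0 ('')
  [2] 1/6 → 1 ('b')
  [3] 6/2 → 2 ('be')
  [4] 2/0 → 0 ('')
  [5] 0/9 → 0 ('')
  [6] 9/8 → 0 ('')
  [7] 8/7 → 1 ('e')
  [8] 7/3 → 1 ('e')
  [9] 3/4 → 0 ('')

[0, 0, 1, 2, 0, 0, 0, 1, 1, 0]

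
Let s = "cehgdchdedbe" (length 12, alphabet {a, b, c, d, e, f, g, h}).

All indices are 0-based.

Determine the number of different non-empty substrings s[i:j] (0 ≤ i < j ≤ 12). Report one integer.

rank | idx | suffix
   0 |  10 | be
   1 |   0 | cehgdchdedbe
   2 |   5 | chdedbe
   3 |   9 | dbe
   4 |   4 | dchdedbe
   5 |   7 | dedbe
   6 |  11 | e
   7 |   8 | edbe
   8 |   1 | ehgdchdedbe
   9 |   3 | gdchdedbe
  10 |   6 | hdedbe
  11 |   2 | hgdchdedbe

SA = [10, 0, 5, 9, 4, 7, 11, 8, 1, 3, 6, 2]
i: (SA[i-1],SA[i]) lcp shared
  1: (10,0) 0 ''
  2: (0,5) 1 'c'
  3: (5,9) 0 ''
  4: (9,4) 1 'd'
  5: (4,7) 1 'd'
  6: (7,11) 0 ''
  7: (11,8) 1 'e'
  8: (8,1) 1 'e'
  9: (1,3) 0 ''
  10: (3,6) 0 ''
  11: (6,2) 1 'h'

n(n+1)/2 = 12·13/2 = 78
Σ LCP = 0 + 0 + 1 + 0 + 1 + 1 + 0 + 1 + 1 + 0 + 0 + 1 = 6
distinct = 78 − 6 = 72

72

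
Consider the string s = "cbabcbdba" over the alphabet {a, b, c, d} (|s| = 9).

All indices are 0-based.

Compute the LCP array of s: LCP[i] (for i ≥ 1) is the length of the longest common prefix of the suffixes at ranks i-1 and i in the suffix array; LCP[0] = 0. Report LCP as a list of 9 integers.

[0, 1, 0, 2, 1, 1, 0, 2, 0]

rank→(start, suffix):
  0 → (8, 'a')
  1 → (2, 'abcbdba')
  2 → (7, 'ba')
  3 → (1, 'babcbdba')
  4 → (3, 'bcbdba')
  5 → (5, 'bdba')
  6 → (0, 'cbabcbdba')
  7 → (4, 'cbdba')
  8 → (6, 'dba')

SA = [8, 2, 7, 1, 3, 5, 0, 4, 6]
[i] adj suffixes → lcp
  [1] 8/2 → 1 ('a')
  [2] 2/7 → 0 ('')
  [3] 7/1 → 2 ('ba')
  [4] 1/3 → 1 ('b')
  [5] 3/5 → 1 ('b')
  [6] 5/0 → 0 ('')
  [7] 0/4 → 2 ('cb')
  [8] 4/6 → 0 ('')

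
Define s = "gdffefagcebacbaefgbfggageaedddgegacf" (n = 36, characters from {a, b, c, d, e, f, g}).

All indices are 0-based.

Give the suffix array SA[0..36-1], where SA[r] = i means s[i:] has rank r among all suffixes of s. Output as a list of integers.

[11, 33, 25, 14, 6, 22, 10, 13, 18, 12, 8, 34, 27, 28, 1, 29, 24, 9, 26, 4, 15, 31, 35, 5, 3, 2, 16, 19, 32, 21, 17, 7, 0, 23, 30, 20]

sorted suffixes:
  #0 SA[0]=11  'acbaefgbfggageaedddgegacf'
  #1 SA[1]=33  'acf'
  #2 SA[2]=25  'aedddgegacf'
  #3 SA[3]=14  'aefgbfggageaedddgegacf'
  #4 SA[4]=6  'agcebacbaefgbfggageaedddgegacf'
  #5 SA[5]=22  'ageaedddgegacf'
  #6 SA[6]=10  'bacbaefgbfggageaedddgegacf'
  #7 SA[7]=13  'baefgbfggageaedddgegacf'
  #8 SA[8]=18  'bfggageaedddgegacf'
  #9 SA[9]=12  'cbaefgbfggageaedddgegacf'
  #10 SA[10]=8  'cebacbaefgbfggageaedddgegacf'
  #11 SA[11]=34  'cf'
  #12 SA[12]=27  'dddgegacf'
  #13 SA[13]=28  'ddgegacf'
  #14 SA[14]=1  'dffefagcebacbaefgbfggageaedddgegacf'
  #15 SA[15]=29  'dgegacf'
  #16 SA[16]=24  'eaedddgegacf'
  #17 SA[17]=9  'ebacbaefgbfggageaedddgegacf'
  #18 SA[18]=26  'edddgegacf'
  #19 SA[19]=4  'efagcebacbaefgbfggageaedddgegacf'
  #20 SA[20]=15  'efgbfggageaedddgegacf'
  #21 SA[21]=31  'egacf'
  #22 SA[22]=35  'f'
  #23 SA[23]=5  'fagcebacbaefgbfggageaedddgegacf'
  #24 SA[24]=3  'fefagcebacbaefgbfggageaedddgegacf'
  #25 SA[25]=2  'ffefagcebacbaefgbfggageaedddgegacf'
  #26 SA[26]=16  'fgbfggageaedddgegacf'
  #27 SA[27]=19  'fggageaedddgegacf'
  #28 SA[28]=32  'gacf'
  #29 SA[29]=21  'gageaedddgegacf'
  #30 SA[30]=17  'gbfggageaedddgegacf'
  #31 SA[31]=7  'gcebacbaefgbfggageaedddgegacf'
  #32 SA[32]=0  'gdffefagcebacbaefgbfggageaedddgegacf'
  #33 SA[33]=23  'geaedddgegacf'
  #34 SA[34]=30  'gegacf'
  #35 SA[35]=20  'ggageaedddgegacf'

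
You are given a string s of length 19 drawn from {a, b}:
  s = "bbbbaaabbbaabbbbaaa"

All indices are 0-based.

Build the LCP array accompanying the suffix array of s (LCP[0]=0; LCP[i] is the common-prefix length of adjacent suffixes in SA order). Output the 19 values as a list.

[0, 1, 2, 3, 2, 5, 1, 4, 0, 4, 3, 1, 5, 4, 2, 6, 5, 3, 7]

rank→(start, suffix):
  0 → (18, 'a')
  1 → (17, 'aa')
  2 → (16, 'aaa')
  3 → (4, 'aaabbbaabbbbaaa')
  4 → (5, 'aabbbaabbbbaaa')
  5 → (10, 'aabbbbaaa')
  6 → (6, 'abbbaabbbbaaa')
  7 → (11, 'abbbbaaa')
  8 → (15, 'baaa')
  9 → (3, 'baaabbbaabbbbaaa')
  10 → (9, 'baabbbbaaa')
  11 → (14, 'bbaaa')
  12 → (2, 'bbaaabbbaabbbbaaa')
  13 → (8, 'bbaabbbbaaa')
  14 → (13, 'bbbaaa')
  15 → (1, 'bbbaaabbbaabbbbaaa')
  16 → (7, 'bbbaabbbbaaa')
  17 → (12, 'bbbbaaa')
  18 → (0, 'bbbbaaabbbaabbbbaaa')

SA = [18, 17, 16, 4, 5, 10, 6, 11, 15, 3, 9, 14, 2, 8, 13, 1, 7, 12, 0]
i: (SA[i-1],SA[i]) lcp shared
  1: (18,17) 1 'a'
  2: (17,16) 2 'aa'
  3: (16,4) 3 'aaa'
  4: (4,5) 2 'aa'
  5: (5,10) 5 'aabbb'
  6: (10,6) 1 'a'
  7: (6,11) 4 'abbb'
  8: (11,15) 0 ''
  9: (15,3) 4 'baaa'
  10: (3,9) 3 'baa'
  11: (9,14) 1 'b'
  12: (14,2) 5 'bbaaa'
  13: (2,8) 4 'bbaa'
  14: (8,13) 2 'bb'
  15: (13,1) 6 'bbbaaa'
  16: (1,7) 5 'bbbaa'
  17: (7,12) 3 'bbb'
  18: (12,0) 7 'bbbbaaa'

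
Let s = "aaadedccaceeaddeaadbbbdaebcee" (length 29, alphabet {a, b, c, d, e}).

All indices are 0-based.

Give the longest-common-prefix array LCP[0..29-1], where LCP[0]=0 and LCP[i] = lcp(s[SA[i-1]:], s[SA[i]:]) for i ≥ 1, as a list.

[0, 2, 3, 1, 1, 2, 2, 1, 0, 2, 1, 1, 0, 1, 1, 3, 0, 1, 1, 1, 1, 2, 0, 1, 2, 1, 1, 1, 2]

rank | idx | suffix
   0 |   0 | aaadedccaceeaddeaadbbbdaebcee
   1 |  16 | aadbbbdaebcee
   2 |   1 | aadedccaceeaddeaadbbbdaebcee
   3 |   8 | aceeaddeaadbbbdaebcee
   4 |  17 | adbbbdaebcee
   5 |  12 | addeaadbbbdaebcee
   6 |   2 | adedccaceeaddeaadbbbdaebcee
   7 |  23 | aebcee
   8 |  19 | bbbdaebcee
   9 |  20 | bbdaebcee
  10 |  25 | bcee
  11 |  21 | bdaebcee
  12 |   7 | caceeaddeaadbbbdaebcee
  13 |   6 | ccaceeaddeaadbbbdaebcee
  14 |  26 | cee
  15 |   9 | ceeaddeaadbbbdaebcee
  16 |  22 | daebcee
  17 |  18 | dbbbdaebcee
  18 |   5 | dccaceeaddeaadbbbdaebcee
  19 |  13 | ddeaadbbbdaebcee
  20 |  14 | deaadbbbdaebcee
  21 |   3 | dedccaceeaddeaadbbbdaebcee
  22 |  28 | e
  23 |  15 | eaadbbbdaebcee
  24 |  11 | eaddeaadbbbdaebcee
  25 |  24 | ebcee
  26 |   4 | edccaceeaddeaadbbbdaebcee
  27 |  27 | ee
  28 |  10 | eeaddeaadbbbdaebcee

SA = [0, 16, 1, 8, 17, 12, 2, 23, 19, 20, 25, 21, 7, 6, 26, 9, 22, 18, 5, 13, 14, 3, 28, 15, 11, 24, 4, 27, 10]
rank  pair      lcp
   1  s[0:],s[16:]  2  'aa'
   2  s[16:],s[1:]  3  'aad'
   3  s[1:],s[8:]  1  'a'
   4  s[8:],s[17:]  1  'a'
   5  s[17:],s[12:]  2  'ad'
   6  s[12:],s[2:]  2  'ad'
   7  s[2:],s[23:]  1  'a'
   8  s[23:],s[19:]  0  ''
   9  s[19:],s[20:]  2  'bb'
  10  s[20:],s[25:]  1  'b'
  11  s[25:],s[21:]  1  'b'
  12  s[21:],s[7:]  0  ''
  13  s[7:],s[6:]  1  'c'
  14  s[6:],s[26:]  1  'c'
  15  s[26:],s[9:]  3  'cee'
  16  s[9:],s[22:]  0  ''
  17  s[22:],s[18:]  1  'd'
  18  s[18:],s[5:]  1  'd'
  19  s[5:],s[13:]  1  'd'
  20  s[13:],s[14:]  1  'd'
  21  s[14:],s[3:]  2  'de'
  22  s[3:],s[28:]  0  ''
  23  s[28:],s[15:]  1  'e'
  24  s[15:],s[11:]  2  'ea'
  25  s[11:],s[24:]  1  'e'
  26  s[24:],s[4:]  1  'e'
  27  s[4:],s[27:]  1  'e'
  28  s[27:],s[10:]  2  'ee'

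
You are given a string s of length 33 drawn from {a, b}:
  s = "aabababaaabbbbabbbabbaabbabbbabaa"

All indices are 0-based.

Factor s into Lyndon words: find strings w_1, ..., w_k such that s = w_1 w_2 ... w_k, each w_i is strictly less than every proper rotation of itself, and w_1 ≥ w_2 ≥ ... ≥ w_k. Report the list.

["aababab", "aaabbbbabbbabbaabbabbbab", "a", "a"]

emit factor 1: 'aababab' (i=0, period=7)
emit factor 2: 'aaabbbbabbbabbaabbabbbab' (i=7, period=24)
emit factor 3: 'a' (i=31, period=1)
emit factor 4: 'a' (i=32, period=1)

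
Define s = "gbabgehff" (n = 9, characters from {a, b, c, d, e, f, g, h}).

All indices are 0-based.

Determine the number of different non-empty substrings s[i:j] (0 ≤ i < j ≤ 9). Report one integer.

42

rank→(start, suffix):
  0 → (2, 'abgehff')
  1 → (1, 'babgehff')
  2 → (3, 'bgehff')
  3 → (5, 'ehff')
  4 → (8, 'f')
  5 → (7, 'ff')
  6 → (0, 'gbabgehff')
  7 → (4, 'gehff')
  8 → (6, 'hff')

SA = [2, 1, 3, 5, 8, 7, 0, 4, 6]
rank  pair      lcp
   1  s[2:],s[1:]  0  ''
   2  s[1:],s[3:]  1  'b'
   3  s[3:],s[5:]  0  ''
   4  s[5:],s[8:]  0  ''
   5  s[8:],s[7:]  1  'f'
   6  s[7:],s[0:]  0  ''
   7  s[0:],s[4:]  1  'g'
   8  s[4:],s[6:]  0  ''

n(n+1)/2 = 9·10/2 = 45
Σ LCP = 0 + 0 + 1 + 0 + 0 + 1 + 0 + 1 + 0 = 3
distinct = 45 − 3 = 42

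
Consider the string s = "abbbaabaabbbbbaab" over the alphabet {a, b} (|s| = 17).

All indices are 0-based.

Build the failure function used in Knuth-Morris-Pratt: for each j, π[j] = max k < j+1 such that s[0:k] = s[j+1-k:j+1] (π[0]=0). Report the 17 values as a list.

[0, 0, 0, 0, 1, 1, 2, 1, 1, 2, 3, 4, 0, 0, 1, 1, 2]

π[0] = 0
j=1 s[j]='b': π[1]=0 (border '')
j=2 s[j]='b': π[2]=0 (border '')
j=3 s[j]='b': π[3]=0 (border '')
j=4 s[j]='a': π[4]=1 (border 'a')
j=5 s[j]='a': k: 1→0; π[5]=1 (border 'a')
j=6 s[j]='b': π[6]=2 (border 'ab')
j=7 s[j]='a': k: 2→0; π[7]=1 (border 'a')
j=8 s[j]='a': k: 1→0; π[8]=1 (border 'a')
j=9 s[j]='b': π[9]=2 (border 'ab')
j=10 s[j]='b': π[10]=3 (border 'abb')
j=11 s[j]='b': π[11]=4 (border 'abbb')
j=12 s[j]='b': k: 4→0; π[12]=0 (border '')
j=13 s[j]='b': π[13]=0 (border '')
j=14 s[j]='a': π[14]=1 (border 'a')
j=15 s[j]='a': k: 1→0; π[15]=1 (border 'a')
j=16 s[j]='b': π[16]=2 (border 'ab')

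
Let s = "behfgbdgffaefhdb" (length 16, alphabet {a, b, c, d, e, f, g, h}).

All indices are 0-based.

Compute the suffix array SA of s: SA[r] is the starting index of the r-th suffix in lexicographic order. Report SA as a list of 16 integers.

rank→(start, suffix):
  0 → (10, 'aefhdb')
  1 → (15, 'b')
  2 → (5, 'bdgffaefhdb')
  3 → (0, 'behfgbdgffaefhdb')
  4 → (14, 'db')
  5 → (6, 'dgffaefhdb')
  6 → (11, 'efhdb')
  7 → (1, 'ehfgbdgffaefhdb')
  8 → (9, 'faefhdb')
  9 → (8, 'ffaefhdb')
  10 → (3, 'fgbdgffaefhdb')
  11 → (12, 'fhdb')
  12 → (4, 'gbdgffaefhdb')
  13 → (7, 'gffaefhdb')
  14 → (13, 'hdb')
  15 → (2, 'hfgbdgffaefhdb')

[10, 15, 5, 0, 14, 6, 11, 1, 9, 8, 3, 12, 4, 7, 13, 2]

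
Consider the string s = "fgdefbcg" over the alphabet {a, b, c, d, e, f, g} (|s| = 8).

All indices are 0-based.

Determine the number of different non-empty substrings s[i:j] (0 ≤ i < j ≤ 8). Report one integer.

34

rank | idx | suffix
   0 |   5 | bcg
   1 |   6 | cg
   2 |   2 | defbcg
   3 |   3 | efbcg
   4 |   4 | fbcg
   5 |   0 | fgdefbcg
   6 |   7 | g
   7 |   1 | gdefbcg

SA = [5, 6, 2, 3, 4, 0, 7, 1]
rank  pair      lcp
   1  s[5:],s[6:]  0  ''
   2  s[6:],s[2:]  0  ''
   3  s[2:],s[3:]  0  ''
   4  s[3:],s[4:]  0  ''
   5  s[4:],s[0:]  1  'f'
   6  s[0:],s[7:]  0  ''
   7  s[7:],s[1:]  1  'g'

n(n+1)/2 = 8·9/2 = 36
Σ LCP = 0 + 0 + 0 + 0 + 0 + 1 + 0 + 1 = 2
distinct = 36 − 2 = 34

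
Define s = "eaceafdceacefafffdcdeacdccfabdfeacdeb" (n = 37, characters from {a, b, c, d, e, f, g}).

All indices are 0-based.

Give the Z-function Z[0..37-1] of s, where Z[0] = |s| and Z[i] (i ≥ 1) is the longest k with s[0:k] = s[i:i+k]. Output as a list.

[37, 0, 0, 2, 0, 0, 0, 0, 4, 0, 0, 1, 0, 0, 0, 0, 0, 0, 0, 0, 3, 0, 0, 0, 0, 0, 0, 0, 0, 0, 0, 3, 0, 0, 0, 1, 0]

Z[0]=37
i=1: i≥r, start 0; Z[1]=0
i=2: i≥r, start 0; Z[2]=0
i=3: i≥r, start 0; Z[3]=2 extend→box=[3,5)
i=4: min(r-i=1, Z[1]=0)=0; Z[4]=0
i=5: i≥r, start 0; Z[5]=0
i=6: i≥r, start 0; Z[6]=0
i=7: i≥r, start 0; Z[7]=0
i=8: i≥r, start 0; Z[8]=4 extend→box=[8,12)
i=9: min(r-i=3, Z[1]=0)=0; Z[9]=0
i=10: min(r-i=2, Z[2]=0)=0; Z[10]=0
i=11: min(r-i=1, Z[3]=2)=1; Z[11]=1
i=12: i≥r, start 0; Z[12]=0
i=13: i≥r, start 0; Z[13]=0
i=14: i≥r, start 0; Z[14]=0
i=15: i≥r, start 0; Z[15]=0
i=16: i≥r, start 0; Z[16]=0
i=17: i≥r, start 0; Z[17]=0
i=18: i≥r, start 0; Z[18]=0
i=19: i≥r, start 0; Z[19]=0
i=20: i≥r, start 0; Z[20]=3 extend→box=[20,23)
i=21: min(r-i=2, Z[1]=0)=0; Z[21]=0
i=22: min(r-i=1, Z[2]=0)=0; Z[22]=0
i=23: i≥r, start 0; Z[23]=0
i=24: i≥r, start 0; Z[24]=0
i=25: i≥r, start 0; Z[25]=0
i=26: i≥r, start 0; Z[26]=0
i=27: i≥r, start 0; Z[27]=0
i=28: i≥r, start 0; Z[28]=0
i=29: i≥r, start 0; Z[29]=0
i=30: i≥r, start 0; Z[30]=0
i=31: i≥r, start 0; Z[31]=3 extend→box=[31,34)
i=32: min(r-i=2, Z[1]=0)=0; Z[32]=0
i=33: min(r-i=1, Z[2]=0)=0; Z[33]=0
i=34: i≥r, start 0; Z[34]=0
i=35: i≥r, start 0; Z[35]=1 extend→box=[35,36)
i=36: i≥r, start 0; Z[36]=0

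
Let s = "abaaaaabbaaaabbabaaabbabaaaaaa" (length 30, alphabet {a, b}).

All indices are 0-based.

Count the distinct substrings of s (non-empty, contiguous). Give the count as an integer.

338

rank | idx | suffix
   0 |  29 | a
   1 |  28 | aa
   2 |  27 | aaa
   3 |  26 | aaaa
   4 |  25 | aaaaa
   5 |  24 | aaaaaa
   6 |   2 | aaaaabbaaaabbabaaabbabaaaaaa
   7 |   3 | aaaabbaaaabbabaaabbabaaaaaa
   8 |   9 | aaaabbabaaabbabaaaaaa
   9 |   4 | aaabbaaaabbabaaabbabaaaaaa
  10 |  17 | aaabbabaaaaaa
  11 |  10 | aaabbabaaabbabaaaaaa
  12 |   5 | aabbaaaabbabaaabbabaaaaaa
  13 |  18 | aabbabaaaaaa
  14 |  11 | aabbabaaabbabaaaaaa
  15 |  22 | abaaaaaa
  16 |   0 | abaaaaabbaaaabbabaaabbabaaaaaa
  17 |  15 | abaaabbabaaaaaa
  18 |   6 | abbaaaabbabaaabbabaaaaaa
  19 |  19 | abbabaaaaaa
  20 |  12 | abbabaaabbabaaaaaa
  21 |  23 | baaaaaa
  22 |   1 | baaaaabbaaaabbabaaabbabaaaaaa
  23 |   8 | baaaabbabaaabbabaaaaaa
  24 |  16 | baaabbabaaaaaa
  25 |  21 | babaaaaaa
  26 |  14 | babaaabbabaaaaaa
  27 |   7 | bbaaaabbabaaabbabaaaaaa
  28 |  20 | bbabaaaaaa
  29 |  13 | bbabaaabbabaaaaaa

SA = [29, 28, 27, 26, 25, 24, 2, 3, 9, 4, 17, 10, 5, 18, 11, 22, 0, 15, 6, 19, 12, 23, 1, 8, 16, 21, 14, 7, 20, 13]
rank  pair      lcp
   1  s[29:],s[28:]  1  'a'
   2  s[28:],s[27:]  2  'aa'
   3  s[27:],s[26:]  3  'aaa'
   4  s[26:],s[25:]  4  'aaaa'
   5  s[25:],s[24:]  5  'aaaaa'
   6  s[24:],s[2:]  5  'aaaaa'
   7  s[2:],s[3:]  4  'aaaa'
   8  s[3:],s[9:]  7  'aaaabba'
   9  s[9:],s[4:]  3  'aaa'
  10  s[4:],s[17:]  6  'aaabba'
  11  s[17:],s[10:]  10  'aaabbabaaa'
  12  s[10:],s[5:]  2  'aa'
  13  s[5:],s[18:]  5  'aabba'
  14  s[18:],s[11:]  9  'aabbabaaa'
  15  s[11:],s[22:]  1  'a'
  16  s[22:],s[0:]  7  'abaaaaa'
  17  s[0:],s[15:]  5  'abaaa'
  18  s[15:],s[6:]  2  'ab'
  19  s[6:],s[19:]  4  'abba'
  20  s[19:],s[12:]  8  'abbabaaa'
  21  s[12:],s[23:]  0  ''
  22  s[23:],s[1:]  6  'baaaaa'
  23  s[1:],s[8:]  5  'baaaa'
  24  s[8:],s[16:]  4  'baaa'
  25  s[16:],s[21:]  2  'ba'
  26  s[21:],s[14:]  6  'babaaa'
  27  s[14:],s[7:]  1  'b'
  28  s[7:],s[20:]  3  'bba'
  29  s[20:],s[13:]  7  'bbabaaa'

n(n+1)/2 = 30·31/2 = 465
Σ LCP = 0 + 1 + 2 + 3 + 4 + 5 + 5 + 4 + 7 + 3 + 6 + 10 + 2 + 5 + 9 + 1 + 7 + 5 + 2 + 4 + 8 + 0 + 6 + 5 + 4 + 2 + 6 + 1 + 3 + 7 = 127
distinct = 465 − 127 = 338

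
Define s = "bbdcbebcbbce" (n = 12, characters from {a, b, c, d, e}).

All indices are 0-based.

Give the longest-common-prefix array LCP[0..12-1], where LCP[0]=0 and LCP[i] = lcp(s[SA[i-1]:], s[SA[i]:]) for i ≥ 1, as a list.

rank→(start, suffix):
  0 → (8, 'bbce')
  1 → (0, 'bbdcbebcbbce')
  2 → (6, 'bcbbce')
  3 → (9, 'bce')
  4 → (1, 'bdcbebcbbce')
  5 → (4, 'bebcbbce')
  6 → (7, 'cbbce')
  7 → (3, 'cbebcbbce')
  8 → (10, 'ce')
  9 → (2, 'dcbebcbbce')
  10 → (11, 'e')
  11 → (5, 'ebcbbce')

SA = [8, 0, 6, 9, 1, 4, 7, 3, 10, 2, 11, 5]
rank  pair      lcp
   1  s[8:],s[0:]  2  'bb'
   2  s[0:],s[6:]  1  'b'
   3  s[6:],s[9:]  2  'bc'
   4  s[9:],s[1:]  1  'b'
   5  s[1:],s[4:]  1  'b'
   6  s[4:],s[7:]  0  ''
   7  s[7:],s[3:]  2  'cb'
   8  s[3:],s[10:]  1  'c'
   9  s[10:],s[2:]  0  ''
  10  s[2:],s[11:]  0  ''
  11  s[11:],s[5:]  1  'e'

[0, 2, 1, 2, 1, 1, 0, 2, 1, 0, 0, 1]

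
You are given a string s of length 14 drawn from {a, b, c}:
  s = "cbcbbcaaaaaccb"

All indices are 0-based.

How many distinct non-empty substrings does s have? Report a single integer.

sorted suffixes:
  #0 SA[0]=6  'aaaaaccb'
  #1 SA[1]=7  'aaaaccb'
  #2 SA[2]=8  'aaaccb'
  #3 SA[3]=9  'aaccb'
  #4 SA[4]=10  'accb'
  #5 SA[5]=13  'b'
  #6 SA[6]=3  'bbcaaaaaccb'
  #7 SA[7]=4  'bcaaaaaccb'
  #8 SA[8]=1  'bcbbcaaaaaccb'
  #9 SA[9]=5  'caaaaaccb'
  #10 SA[10]=12  'cb'
  #11 SA[11]=2  'cbbcaaaaaccb'
  #12 SA[12]=0  'cbcbbcaaaaaccb'
  #13 SA[13]=11  'ccb'

SA = [6, 7, 8, 9, 10, 13, 3, 4, 1, 5, 12, 2, 0, 11]
i: (SA[i-1],SA[i]) lcp shared
  1: (6,7) 4 'aaaa'
  2: (7,8) 3 'aaa'
  3: (8,9) 2 'aa'
  4: (9,10) 1 'a'
  5: (10,13) 0 ''
  6: (13,3) 1 'b'
  7: (3,4) 1 'b'
  8: (4,1) 2 'bc'
  9: (1,5) 0 ''
  10: (5,12) 1 'c'
  11: (12,2) 2 'cb'
  12: (2,0) 2 'cb'
  13: (0,11) 1 'c'

n(n+1)/2 = 14·15/2 = 105
Σ LCP = 0 + 4 + 3 + 2 + 1 + 0 + 1 + 1 + 2 + 0 + 1 + 2 + 2 + 1 = 20
distinct = 105 − 20 = 85

85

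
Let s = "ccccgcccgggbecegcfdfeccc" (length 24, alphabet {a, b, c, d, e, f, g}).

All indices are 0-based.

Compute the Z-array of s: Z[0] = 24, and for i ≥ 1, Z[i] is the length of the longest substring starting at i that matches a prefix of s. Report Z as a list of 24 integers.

Z[0]=24
i=1: i≥r, start 0; Z[1]=3 extend→box=[1,4)
i=2: min(r-i=2, Z[1]=3)=2; Z[2]=2
i=3: min(r-i=1, Z[2]=2)=1; Z[3]=1
i=4: i≥r, start 0; Z[4]=0
i=5: i≥r, start 0; Z[5]=3 extend→box=[5,8)
i=6: min(r-i=2, Z[1]=3)=2; Z[6]=2
i=7: min(r-i=1, Z[2]=2)=1; Z[7]=1
i=8: i≥r, start 0; Z[8]=0
i=9: i≥r, start 0; Z[9]=0
i=10: i≥r, start 0; Z[10]=0
i=11: i≥r, start 0; Z[11]=0
i=12: i≥r, start 0; Z[12]=0
i=13: i≥r, start 0; Z[13]=1 extend→box=[13,14)
i=14: i≥r, start 0; Z[14]=0
i=15: i≥r, start 0; Z[15]=0
i=16: i≥r, start 0; Z[16]=1 extend→box=[16,17)
i=17: i≥r, start 0; Z[17]=0
i=18: i≥r, start 0; Z[18]=0
i=19: i≥r, start 0; Z[19]=0
i=20: i≥r, start 0; Z[20]=0
i=21: i≥r, start 0; Z[21]=3 extend→box=[21,24)
i=22: min(r-i=2, Z[1]=3)=2; Z[22]=2
i=23: min(r-i=1, Z[2]=2)=1; Z[23]=1

[24, 3, 2, 1, 0, 3, 2, 1, 0, 0, 0, 0, 0, 1, 0, 0, 1, 0, 0, 0, 0, 3, 2, 1]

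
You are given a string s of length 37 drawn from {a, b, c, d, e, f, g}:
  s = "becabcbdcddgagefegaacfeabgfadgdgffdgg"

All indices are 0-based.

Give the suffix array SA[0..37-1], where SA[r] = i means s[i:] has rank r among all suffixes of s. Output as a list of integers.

[18, 3, 23, 19, 27, 12, 4, 6, 0, 24, 2, 5, 8, 20, 7, 9, 10, 28, 30, 34, 22, 1, 14, 16, 26, 33, 21, 15, 32, 36, 17, 11, 29, 13, 25, 31, 35]

rank | idx | suffix
   0 |  18 | aacfeabgfadgdgffdgg
   1 |   3 | abcbdcddgagefegaacfeabgfadgdgffdgg
   2 |  23 | abgfadgdgffdgg
   3 |  19 | acfeabgfadgdgffdgg
   4 |  27 | adgdgffdgg
   5 |  12 | agefegaacfeabgfadgdgffdgg
   6 |   4 | bcbdcddgagefegaacfeabgfadgdgffdgg
   7 |   6 | bdcddgagefegaacfeabgfadgdgffdgg
   8 |   0 | becabcbdcddgagefegaacfeabgfadgdgffdgg
   9 |  24 | bgfadgdgffdgg
  10 |   2 | cabcbdcddgagefegaacfeabgfadgdgffdgg
  11 |   5 | cbdcddgagefegaacfeabgfadgdgffdgg
  12 |   8 | cddgagefegaacfeabgfadgdgffdgg
  13 |  20 | cfeabgfadgdgffdgg
  14 |   7 | dcddgagefegaacfeabgfadgdgffdgg
  15 |   9 | ddgagefegaacfeabgfadgdgffdgg
  16 |  10 | dgagefegaacfeabgfadgdgffdgg
  17 |  28 | dgdgffdgg
  18 |  30 | dgffdgg
  19 |  34 | dgg
  20 |  22 | eabgfadgdgffdgg
  21 |   1 | ecabcbdcddgagefegaacfeabgfadgdgffdgg
  22 |  14 | efegaacfeabgfadgdgffdgg
  23 |  16 | egaacfeabgfadgdgffdgg
  24 |  26 | fadgdgffdgg
  25 |  33 | fdgg
  26 |  21 | feabgfadgdgffdgg
  27 |  15 | fegaacfeabgfadgdgffdgg
  28 |  32 | ffdgg
  29 |  36 | g
  30 |  17 | gaacfeabgfadgdgffdgg
  31 |  11 | gagefegaacfeabgfadgdgffdgg
  32 |  29 | gdgffdgg
  33 |  13 | gefegaacfeabgfadgdgffdgg
  34 |  25 | gfadgdgffdgg
  35 |  31 | gffdgg
  36 |  35 | gg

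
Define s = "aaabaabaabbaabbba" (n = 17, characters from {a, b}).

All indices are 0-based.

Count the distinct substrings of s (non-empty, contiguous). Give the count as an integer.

sorted suffixes:
  #0 SA[0]=16  'a'
  #1 SA[1]=0  'aaabaabaabbaabbba'
  #2 SA[2]=1  'aabaabaabbaabbba'
  #3 SA[3]=4  'aabaabbaabbba'
  #4 SA[4]=7  'aabbaabbba'
  #5 SA[5]=11  'aabbba'
  #6 SA[6]=2  'abaabaabbaabbba'
  #7 SA[7]=5  'abaabbaabbba'
  #8 SA[8]=8  'abbaabbba'
  #9 SA[9]=12  'abbba'
  #10 SA[10]=15  'ba'
  #11 SA[11]=3  'baabaabbaabbba'
  #12 SA[12]=6  'baabbaabbba'
  #13 SA[13]=10  'baabbba'
  #14 SA[14]=14  'bba'
  #15 SA[15]=9  'bbaabbba'
  #16 SA[16]=13  'bbba'

SA = [16, 0, 1, 4, 7, 11, 2, 5, 8, 12, 15, 3, 6, 10, 14, 9, 13]
[i] adj suffixes → lcp
  [1] 16/0 → 1 ('a')
  [2] 0/1 → 2 ('aa')
  [3] 1/4 → 6 ('aabaab')
  [4] 4/7 → 3 ('aab')
  [5] 7/11 → 4 ('aabb')
  [6] 11/2 → 1 ('a')
  [7] 2/5 → 5 ('abaab')
  [8] 5/8 → 2 ('ab')
  [9] 8/12 → 3 ('abb')
  [10] 12/15 → 0 ('')
  [11] 15/3 → 2 ('ba')
  [12] 3/6 → 4 ('baab')
  [13] 6/10 → 5 ('baabb')
  [14] 10/14 → 1 ('b')
  [15] 14/9 → 3 ('bba')
  [16] 9/13 → 2 ('bb')

n(n+1)/2 = 17·18/2 = 153
Σ LCP = 0 + 1 + 2 + 6 + 3 + 4 + 1 + 5 + 2 + 3 + 0 + 2 + 4 + 5 + 1 + 3 + 2 = 44
distinct = 153 − 44 = 109

109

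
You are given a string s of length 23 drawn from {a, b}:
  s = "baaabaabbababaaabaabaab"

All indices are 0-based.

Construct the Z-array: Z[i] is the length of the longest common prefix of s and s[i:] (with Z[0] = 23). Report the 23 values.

Z[0]=23
i=1: i≥r, start 0; Z[1]=0
i=2: i≥r, start 0; Z[2]=0
i=3: i≥r, start 0; Z[3]=0
i=4: i≥r, start 0; Z[4]=3 grow→box=[4,7)
i=5: min(r-i=2, Z[1]=0)=0; Z[5]=0
i=6: min(r-i=1, Z[2]=0)=0; Z[6]=0
i=7: i≥r, start 0; Z[7]=1 grow→box=[7,8)
i=8: i≥r, start 0; Z[8]=2 grow→box=[8,10)
i=9: min(r-i=1, Z[1]=0)=0; Z[9]=0
i=10: i≥r, start 0; Z[10]=2 grow→box=[10,12)
i=11: min(r-i=1, Z[1]=0)=0; Z[11]=0
i=12: i≥r, start 0; Z[12]=8 grow→box=[12,20)
i=13: min(r-i=7, Z[1]=0)=0; Z[13]=0
i=14: min(r-i=6, Z[2]=0)=0; Z[14]=0
i=15: min(r-i=5, Z[3]=0)=0; Z[15]=0
i=16: min(r-i=4, Z[4]=3)=3; Z[16]=3
i=17: min(r-i=3, Z[5]=0)=0; Z[17]=0
i=18: min(r-i=2, Z[6]=0)=0; Z[18]=0
i=19: min(r-i=1, Z[7]=1)=1; Z[19]=3 grow→box=[19,22)
i=20: min(r-i=2, Z[1]=0)=0; Z[20]=0
i=21: min(r-i=1, Z[2]=0)=0; Z[21]=0
i=22: i≥r, start 0; Z[22]=1 grow→box=[22,23)

[23, 0, 0, 0, 3, 0, 0, 1, 2, 0, 2, 0, 8, 0, 0, 0, 3, 0, 0, 3, 0, 0, 1]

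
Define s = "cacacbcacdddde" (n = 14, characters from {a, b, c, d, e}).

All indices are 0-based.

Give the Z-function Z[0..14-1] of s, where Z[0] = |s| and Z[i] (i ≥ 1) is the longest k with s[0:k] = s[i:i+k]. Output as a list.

Z[0]=14
i=1: fresh scan; Z[1]=0
i=2: fresh scan; Z[2]=3 extend→box=[2,5)
i=3: min(r-i=2, Z[1]=0)=0; Z[3]=0
i=4: min(r-i=1, Z[2]=3)=1; Z[4]=1
i=5: fresh scan; Z[5]=0
i=6: fresh scan; Z[6]=3 extend→box=[6,9)
i=7: min(r-i=2, Z[1]=0)=0; Z[7]=0
i=8: min(r-i=1, Z[2]=3)=1; Z[8]=1
i=9: fresh scan; Z[9]=0
i=10: fresh scan; Z[10]=0
i=11: fresh scan; Z[11]=0
i=12: fresh scan; Z[12]=0
i=13: fresh scan; Z[13]=0

[14, 0, 3, 0, 1, 0, 3, 0, 1, 0, 0, 0, 0, 0]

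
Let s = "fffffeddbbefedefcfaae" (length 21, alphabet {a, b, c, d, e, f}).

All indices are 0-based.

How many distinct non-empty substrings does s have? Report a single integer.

206

rank→(start, suffix):
  0 → (18, 'aae')
  1 → (19, 'ae')
  2 → (8, 'bbefedefcfaae')
  3 → (9, 'befedefcfaae')
  4 → (16, 'cfaae')
  5 → (7, 'dbbefedefcfaae')
  6 → (6, 'ddbbefedefcfaae')
  7 → (13, 'defcfaae')
  8 → (20, 'e')
  9 → (5, 'eddbbefedefcfaae')
  10 → (12, 'edefcfaae')
  11 → (14, 'efcfaae')
  12 → (10, 'efedefcfaae')
  13 → (17, 'faae')
  14 → (15, 'fcfaae')
  15 → (4, 'feddbbefedefcfaae')
  16 → (11, 'fedefcfaae')
  17 → (3, 'ffeddbbefedefcfaae')
  18 → (2, 'fffeddbbefedefcfaae')
  19 → (1, 'ffffeddbbefedefcfaae')
  20 → (0, 'fffffeddbbefedefcfaae')

SA = [18, 19, 8, 9, 16, 7, 6, 13, 20, 5, 12, 14, 10, 17, 15, 4, 11, 3, 2, 1, 0]
i: (SA[i-1],SA[i]) lcp shared
  1: (18,19) 1 'a'
  2: (19,8) 0 ''
  3: (8,9) 1 'b'
  4: (9,16) 0 ''
  5: (16,7) 0 ''
  6: (7,6) 1 'd'
  7: (6,13) 1 'd'
  8: (13,20) 0 ''
  9: (20,5) 1 'e'
  10: (5,12) 2 'ed'
  11: (12,14) 1 'e'
  12: (14,10) 2 'ef'
  13: (10,17) 0 ''
  14: (17,15) 1 'f'
  15: (15,4) 1 'f'
  16: (4,11) 3 'fed'
  17: (11,3) 1 'f'
  18: (3,2) 2 'ff'
  19: (2,1) 3 'fff'
  20: (1,0) 4 'ffff'

n(n+1)/2 = 21·22/2 = 231
Σ LCP = 0 + 1 + 0 + 1 + 0 + 0 + 1 + 1 + 0 + 1 + 2 + 1 + 2 + 0 + 1 + 1 + 3 + 1 + 2 + 3 + 4 = 25
distinct = 231 − 25 = 206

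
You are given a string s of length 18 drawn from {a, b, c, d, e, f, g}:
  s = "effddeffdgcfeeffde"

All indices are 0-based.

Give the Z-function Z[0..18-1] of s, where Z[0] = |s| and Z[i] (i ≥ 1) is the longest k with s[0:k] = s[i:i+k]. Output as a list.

[18, 0, 0, 0, 0, 4, 0, 0, 0, 0, 0, 0, 1, 4, 0, 0, 0, 1]

Z[0]=18
i=1: fresh scan; Z[1]=0
i=2: fresh scan; Z[2]=0
i=3: fresh scan; Z[3]=0
i=4: fresh scan; Z[4]=0
i=5: fresh scan; Z[5]=4 extend→box=[5,9)
i=6: min(r-i=3, Z[1]=0)=0; Z[6]=0
i=7: min(r-i=2, Z[2]=0)=0; Z[7]=0
i=8: min(r-i=1, Z[3]=0)=0; Z[8]=0
i=9: fresh scan; Z[9]=0
i=10: fresh scan; Z[10]=0
i=11: fresh scan; Z[11]=0
i=12: fresh scan; Z[12]=1 extend→box=[12,13)
i=13: fresh scan; Z[13]=4 extend→box=[13,17)
i=14: min(r-i=3, Z[1]=0)=0; Z[14]=0
i=15: min(r-i=2, Z[2]=0)=0; Z[15]=0
i=16: min(r-i=1, Z[3]=0)=0; Z[16]=0
i=17: fresh scan; Z[17]=1 extend→box=[17,18)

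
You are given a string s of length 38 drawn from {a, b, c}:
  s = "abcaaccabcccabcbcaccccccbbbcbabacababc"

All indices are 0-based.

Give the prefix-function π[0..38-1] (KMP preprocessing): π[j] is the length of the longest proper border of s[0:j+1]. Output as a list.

[0, 0, 0, 1, 1, 0, 0, 1, 2, 3, 0, 0, 1, 2, 3, 0, 0, 1, 0, 0, 0, 0, 0, 0, 0, 0, 0, 0, 0, 1, 2, 1, 0, 1, 2, 1, 2, 3]

π[0] = 0
j=1 s[j]='b': π[1]=0 (border '')
j=2 s[j]='c': π[2]=0 (border '')
j=3 s[j]='a': π[3]=1 (border 'a')
j=4 s[j]='a': k: 1→0; π[4]=1 (border 'a')
j=5 s[j]='c': k: 1→0; π[5]=0 (border '')
j=6 s[j]='c': π[6]=0 (border '')
j=7 s[j]='a': π[7]=1 (border 'a')
j=8 s[j]='b': π[8]=2 (border 'ab')
j=9 s[j]='c': π[9]=3 (border 'abc')
j=10 s[j]='c': k: 3→0; π[10]=0 (border '')
j=11 s[j]='c': π[11]=0 (border '')
j=12 s[j]='a': π[12]=1 (border 'a')
j=13 s[j]='b': π[13]=2 (border 'ab')
j=14 s[j]='c': π[14]=3 (border 'abc')
j=15 s[j]='b': k: 3→0; π[15]=0 (border '')
j=16 s[j]='c': π[16]=0 (border '')
j=17 s[j]='a': π[17]=1 (border 'a')
j=18 s[j]='c': k: 1→0; π[18]=0 (border '')
j=19 s[j]='c': π[19]=0 (border '')
j=20 s[j]='c': π[20]=0 (border '')
j=21 s[j]='c': π[21]=0 (border '')
j=22 s[j]='c': π[22]=0 (border '')
j=23 s[j]='c': π[23]=0 (border '')
j=24 s[j]='b': π[24]=0 (border '')
j=25 s[j]='b': π[25]=0 (border '')
j=26 s[j]='b': π[26]=0 (border '')
j=27 s[j]='c': π[27]=0 (border '')
j=28 s[j]='b': π[28]=0 (border '')
j=29 s[j]='a': π[29]=1 (border 'a')
j=30 s[j]='b': π[30]=2 (border 'ab')
j=31 s[j]='a': k: 2→0; π[31]=1 (border 'a')
j=32 s[j]='c': k: 1→0; π[32]=0 (border '')
j=33 s[j]='a': π[33]=1 (border 'a')
j=34 s[j]='b': π[34]=2 (border 'ab')
j=35 s[j]='a': k: 2→0; π[35]=1 (border 'a')
j=36 s[j]='b': π[36]=2 (border 'ab')
j=37 s[j]='c': π[37]=3 (border 'abc')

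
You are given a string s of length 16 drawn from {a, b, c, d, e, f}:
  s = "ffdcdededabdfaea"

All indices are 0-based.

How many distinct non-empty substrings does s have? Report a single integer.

123

rank→(start, suffix):
  0 → (15, 'a')
  1 → (9, 'abdfaea')
  2 → (13, 'aea')
  3 → (10, 'bdfaea')
  4 → (3, 'cdededabdfaea')
  5 → (8, 'dabdfaea')
  6 → (2, 'dcdededabdfaea')
  7 → (6, 'dedabdfaea')
  8 → (4, 'dededabdfaea')
  9 → (11, 'dfaea')
  10 → (14, 'ea')
  11 → (7, 'edabdfaea')
  12 → (5, 'ededabdfaea')
  13 → (12, 'faea')
  14 → (1, 'fdcdededabdfaea')
  15 → (0, 'ffdcdededabdfaea')

SA = [15, 9, 13, 10, 3, 8, 2, 6, 4, 11, 14, 7, 5, 12, 1, 0]
rank  pair      lcp
   1  s[15:],s[9:]  1  'a'
   2  s[9:],s[13:]  1  'a'
   3  s[13:],s[10:]  0  ''
   4  s[10:],s[3:]  0  ''
   5  s[3:],s[8:]  0  ''
   6  s[8:],s[2:]  1  'd'
   7  s[2:],s[6:]  1  'd'
   8  s[6:],s[4:]  3  'ded'
   9  s[4:],s[11:]  1  'd'
  10  s[11:],s[14:]  0  ''
  11  s[14:],s[7:]  1  'e'
  12  s[7:],s[5:]  2  'ed'
  13  s[5:],s[12:]  0  ''
  14  s[12:],s[1:]  1  'f'
  15  s[1:],s[0:]  1  'f'

n(n+1)/2 = 16·17/2 = 136
Σ LCP = 0 + 1 + 1 + 0 + 0 + 0 + 1 + 1 + 3 + 1 + 0 + 1 + 2 + 0 + 1 + 1 = 13
distinct = 136 − 13 = 123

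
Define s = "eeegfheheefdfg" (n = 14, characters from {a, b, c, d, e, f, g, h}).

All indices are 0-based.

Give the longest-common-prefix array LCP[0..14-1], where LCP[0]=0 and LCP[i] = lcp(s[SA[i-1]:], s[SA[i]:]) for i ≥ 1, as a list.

[0, 0, 2, 2, 1, 1, 1, 0, 1, 1, 0, 1, 0, 2]

rank→(start, suffix):
  0 → (11, 'dfg')
  1 → (0, 'eeegfheheefdfg')
  2 → (8, 'eefdfg')
  3 → (1, 'eegfheheefdfg')
  4 → (9, 'efdfg')
  5 → (2, 'egfheheefdfg')
  6 → (6, 'eheefdfg')
  7 → (10, 'fdfg')
  8 → (12, 'fg')
  9 → (4, 'fheheefdfg')
  10 → (13, 'g')
  11 → (3, 'gfheheefdfg')
  12 → (7, 'heefdfg')
  13 → (5, 'heheefdfg')

SA = [11, 0, 8, 1, 9, 2, 6, 10, 12, 4, 13, 3, 7, 5]
rank  pair      lcp
   1  s[11:],s[0:]  0  ''
   2  s[0:],s[8:]  2  'ee'
   3  s[8:],s[1:]  2  'ee'
   4  s[1:],s[9:]  1  'e'
   5  s[9:],s[2:]  1  'e'
   6  s[2:],s[6:]  1  'e'
   7  s[6:],s[10:]  0  ''
   8  s[10:],s[12:]  1  'f'
   9  s[12:],s[4:]  1  'f'
  10  s[4:],s[13:]  0  ''
  11  s[13:],s[3:]  1  'g'
  12  s[3:],s[7:]  0  ''
  13  s[7:],s[5:]  2  'he'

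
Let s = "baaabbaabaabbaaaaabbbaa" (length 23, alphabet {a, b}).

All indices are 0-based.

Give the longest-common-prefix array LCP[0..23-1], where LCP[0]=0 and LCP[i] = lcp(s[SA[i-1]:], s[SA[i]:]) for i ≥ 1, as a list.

rank | idx | suffix
   0 |  22 | a
   1 |  21 | aa
   2 |  13 | aaaaabbbaa
   3 |  14 | aaaabbbaa
   4 |   1 | aaabbaabaabbaaaaabbbaa
   5 |  15 | aaabbbaa
   6 |   6 | aabaabbaaaaabbbaa
   7 |   9 | aabbaaaaabbbaa
   8 |   2 | aabbaabaabbaaaaabbbaa
   9 |  16 | aabbbaa
  10 |   7 | abaabbaaaaabbbaa
  11 |  10 | abbaaaaabbbaa
  12 |   3 | abbaabaabbaaaaabbbaa
  13 |  17 | abbbaa
  14 |  20 | baa
  15 |  12 | baaaaabbbaa
  16 |   0 | baaabbaabaabbaaaaabbbaa
  17 |   5 | baabaabbaaaaabbbaa
  18 |   8 | baabbaaaaabbbaa
  19 |  19 | bbaa
  20 |  11 | bbaaaaabbbaa
  21 |   4 | bbaabaabbaaaaabbbaa
  22 |  18 | bbbaa

SA = [22, 21, 13, 14, 1, 15, 6, 9, 2, 16, 7, 10, 3, 17, 20, 12, 0, 5, 8, 19, 11, 4, 18]
[i] adj suffixes → lcp
  [1] 22/21 → 1 ('a')
  [2] 21/13 → 2 ('aa')
  [3] 13/14 → 4 ('aaaa')
  [4] 14/1 → 3 ('aaa')
  [5] 1/15 → 5 ('aaabb')
  [6] 15/6 → 2 ('aa')
  [7] 6/9 → 3 ('aab')
  [8] 9/2 → 6 ('aabbaa')
  [9] 2/16 → 4 ('aabb')
  [10] 16/7 → 1 ('a')
  [11] 7/10 → 2 ('ab')
  [12] 10/3 → 5 ('abbaa')
  [13] 3/17 → 3 ('abb')
  [14] 17/20 → 0 ('')
  [15] 20/12 → 3 ('baa')
  [16] 12/0 → 4 ('baaa')
  [17] 0/5 → 3 ('baa')
  [18] 5/8 → 4 ('baab')
  [19] 8/19 → 1 ('b')
  [20] 19/11 → 4 ('bbaa')
  [21] 11/4 → 4 ('bbaa')
  [22] 4/18 → 2 ('bb')

[0, 1, 2, 4, 3, 5, 2, 3, 6, 4, 1, 2, 5, 3, 0, 3, 4, 3, 4, 1, 4, 4, 2]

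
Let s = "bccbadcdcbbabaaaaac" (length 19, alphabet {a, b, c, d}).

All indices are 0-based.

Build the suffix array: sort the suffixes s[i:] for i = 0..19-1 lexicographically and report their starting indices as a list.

sorted suffixes:
  #0 SA[0]=13  'aaaaac'
  #1 SA[1]=14  'aaaac'
  #2 SA[2]=15  'aaac'
  #3 SA[3]=16  'aac'
  #4 SA[4]=11  'abaaaaac'
  #5 SA[5]=17  'ac'
  #6 SA[6]=4  'adcdcbbabaaaaac'
  #7 SA[7]=12  'baaaaac'
  #8 SA[8]=10  'babaaaaac'
  #9 SA[9]=3  'badcdcbbabaaaaac'
  #10 SA[10]=9  'bbabaaaaac'
  #11 SA[11]=0  'bccbadcdcbbabaaaaac'
  #12 SA[12]=18  'c'
  #13 SA[13]=2  'cbadcdcbbabaaaaac'
  #14 SA[14]=8  'cbbabaaaaac'
  #15 SA[15]=1  'ccbadcdcbbabaaaaac'
  #16 SA[16]=6  'cdcbbabaaaaac'
  #17 SA[17]=7  'dcbbabaaaaac'
  #18 SA[18]=5  'dcdcbbabaaaaac'

[13, 14, 15, 16, 11, 17, 4, 12, 10, 3, 9, 0, 18, 2, 8, 1, 6, 7, 5]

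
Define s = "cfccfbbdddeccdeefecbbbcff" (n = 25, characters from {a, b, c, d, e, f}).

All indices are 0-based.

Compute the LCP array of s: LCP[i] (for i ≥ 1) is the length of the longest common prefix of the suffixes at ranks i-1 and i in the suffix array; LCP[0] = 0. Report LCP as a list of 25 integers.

rank→(start, suffix):
  0 → (19, 'bbbcff')
  1 → (20, 'bbcff')
  2 → (5, 'bbdddeccdeefecbbbcff')
  3 → (21, 'bcff')
  4 → (6, 'bdddeccdeefecbbbcff')
  5 → (18, 'cbbbcff')
  6 → (11, 'ccdeefecbbbcff')
  7 → (2, 'ccfbbdddeccdeefecbbbcff')
  8 → (12, 'cdeefecbbbcff')
  9 → (3, 'cfbbdddeccdeefecbbbcff')
  10 → (0, 'cfccfbbdddeccdeefecbbbcff')
  11 → (22, 'cff')
  12 → (7, 'dddeccdeefecbbbcff')
  13 → (8, 'ddeccdeefecbbbcff')
  14 → (9, 'deccdeefecbbbcff')
  15 → (13, 'deefecbbbcff')
  16 → (17, 'ecbbbcff')
  17 → (10, 'eccdeefecbbbcff')
  18 → (14, 'eefecbbbcff')
  19 → (15, 'efecbbbcff')
  20 → (24, 'f')
  21 → (4, 'fbbdddeccdeefecbbbcff')
  22 → (1, 'fccfbbdddeccdeefecbbbcff')
  23 → (16, 'fecbbbcff')
  24 → (23, 'ff')

SA = [19, 20, 5, 21, 6, 18, 11, 2, 12, 3, 0, 22, 7, 8, 9, 13, 17, 10, 14, 15, 24, 4, 1, 16, 23]
[i] adj suffixes → lcp
  [1] 19/20 → 2 ('bb')
  [2] 20/5 → 2 ('bb')
  [3] 5/21 → 1 ('b')
  [4] 21/6 → 1 ('b')
  [5] 6/18 → 0 ('')
  [6] 18/11 → 1 ('c')
  [7] 11/2 → 2 ('cc')
  [8] 2/12 → 1 ('c')
  [9] 12/3 → 1 ('c')
  [10] 3/0 → 2 ('cf')
  [11] 0/22 → 2 ('cf')
  [12] 22/7 → 0 ('')
  [13] 7/8 → 2 ('dd')
  [14] 8/9 → 1 ('d')
  [15] 9/13 → 2 ('de')
  [16] 13/17 → 0 ('')
  [17] 17/10 → 2 ('ec')
  [18] 10/14 → 1 ('e')
  [19] 14/15 → 1 ('e')
  [20] 15/24 → 0 ('')
  [21] 24/4 → 1 ('f')
  [22] 4/1 → 1 ('f')
  [23] 1/16 → 1 ('f')
  [24] 16/23 → 1 ('f')

[0, 2, 2, 1, 1, 0, 1, 2, 1, 1, 2, 2, 0, 2, 1, 2, 0, 2, 1, 1, 0, 1, 1, 1, 1]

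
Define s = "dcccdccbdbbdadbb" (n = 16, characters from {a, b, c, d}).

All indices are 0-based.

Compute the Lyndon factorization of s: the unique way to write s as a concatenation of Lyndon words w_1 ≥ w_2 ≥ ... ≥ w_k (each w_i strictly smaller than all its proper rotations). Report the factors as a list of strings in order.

emit factor 1: 'd' (i=0, period=1)
emit factor 2: 'cccd' (i=1, period=4)
emit factor 3: 'c' (i=5, period=1)
emit factor 4: 'c' (i=6, period=1)
emit factor 5: 'bd' (i=7, period=2)
emit factor 6: 'bbd' (i=9, period=3)
emit factor 7: 'adbb' (i=12, period=4)

["d", "cccd", "c", "c", "bd", "bbd", "adbb"]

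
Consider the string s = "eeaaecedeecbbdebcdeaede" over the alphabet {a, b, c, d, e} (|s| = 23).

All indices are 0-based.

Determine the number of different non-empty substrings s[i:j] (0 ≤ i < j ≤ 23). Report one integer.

249

rank | idx | suffix
   0 |   2 | aaecedeecbbdebcdeaede
   1 |   3 | aecedeecbbdebcdeaede
   2 |  19 | aede
   3 |  11 | bbdebcdeaede
   4 |  15 | bcdeaede
   5 |  12 | bdebcdeaede
   6 |  10 | cbbdebcdeaede
   7 |  16 | cdeaede
   8 |   5 | cedeecbbdebcdeaede
   9 |  21 | de
  10 |  17 | deaede
  11 |  13 | debcdeaede
  12 |   7 | deecbbdebcdeaede
  13 |  22 | e
  14 |   1 | eaaecedeecbbdebcdeaede
  15 |  18 | eaede
  16 |  14 | ebcdeaede
  17 |   9 | ecbbdebcdeaede
  18 |   4 | ecedeecbbdebcdeaede
  19 |  20 | ede
  20 |   6 | edeecbbdebcdeaede
  21 |   0 | eeaaecedeecbbdebcdeaede
  22 |   8 | eecbbdebcdeaede

SA = [2, 3, 19, 11, 15, 12, 10, 16, 5, 21, 17, 13, 7, 22, 1, 18, 14, 9, 4, 20, 6, 0, 8]
i: (SA[i-1],SA[i]) lcp shared
  1: (2,3) 1 'a'
  2: (3,19) 2 'ae'
  3: (19,11) 0 ''
  4: (11,15) 1 'b'
  5: (15,12) 1 'b'
  6: (12,10) 0 ''
  7: (10,16) 1 'c'
  8: (16,5) 1 'c'
  9: (5,21) 0 ''
  10: (21,17) 2 'de'
  11: (17,13) 2 'de'
  12: (13,7) 2 'de'
  13: (7,22) 0 ''
  14: (22,1) 1 'e'
  15: (1,18) 2 'ea'
  16: (18,14) 1 'e'
  17: (14,9) 1 'e'
  18: (9,4) 2 'ec'
  19: (4,20) 1 'e'
  20: (20,6) 3 'ede'
  21: (6,0) 1 'e'
  22: (0,8) 2 'ee'

n(n+1)/2 = 23·24/2 = 276
Σ LCP = 0 + 1 + 2 + 0 + 1 + 1 + 0 + 1 + 1 + 0 + 2 + 2 + 2 + 0 + 1 + 2 + 1 + 1 + 2 + 1 + 3 + 1 + 2 = 27
distinct = 276 − 27 = 249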